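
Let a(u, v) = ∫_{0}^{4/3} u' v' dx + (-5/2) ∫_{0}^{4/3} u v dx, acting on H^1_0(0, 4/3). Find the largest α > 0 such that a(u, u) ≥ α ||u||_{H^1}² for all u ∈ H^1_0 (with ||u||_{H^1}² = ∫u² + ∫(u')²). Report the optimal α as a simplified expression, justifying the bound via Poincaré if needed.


α = (-40 + 9*π^2)/(16 + 9*π^2)

Coercivity of a(·,·) on H^1_0(0, 4/3) means a(u, u) ≥ α ||u||_{H^1}² for every u ∈ H^1_0.
The interval has length L = 4/3, and Poincaré/coercivity depend only on L. Here a(u, u) = ∫(u')² + (-5/2)·∫u².
Here c = -5/2 < 0 with |c| < (π/L)² = 9*π^2/16, so coercivity still holds. The condition a(u,u) ≥ α||u||_{H^1}² reads (1−α)∫(u')² ≥ (α−c)∫u². Any admissible α is ≤ 1 (rapidly oscillating u have ∫u²/∫(u')² → 0), and α = 1 would force 0 ≥ (1−c)∫u², impossible since c < 1; so 1−α > 0. By the sharp Poincaré inequality on H^1_0 of an interval of length L, ∫(u')² ≥ (π/L)²∫u² with equality for the first sine mode sin(π(x−x₀)/L) (x₀ the left endpoint), so the inequality holds for all u iff (1−α)(π/L)² ≥ α − c, i.e. α ≤ ((π/L)² + c)/((π/L)² + 1) = (1 + c(L/π)²)/(1 + (L/π)²). (Direct route, valid since c ≤ 0: Poincaré gives c∫u² ≥ c(L/π)²∫(u')², so a(u,u) ≥ (1 + c(L/π)²)∫(u')², while ||u||_{H^1}² ≤ (1 + (L/π)²)∫(u')²; dividing yields the same α.) With (π/L)² = 9*π^2/16 and c = -5/2, the largest admissible constant is α = ((π/L)² + c)/((π/L)² + 1).
Simplifying, α = (-40 + 9*π^2)/(16 + 9*π^2).


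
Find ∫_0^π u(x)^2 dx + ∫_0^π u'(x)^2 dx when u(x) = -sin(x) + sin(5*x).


||u||_{H^1(0,π)}^2 = 14*π

u'(x) = -cos(x) + 5*cos(5*x).
Expand u² and (u')² and integrate term by term on (0, π), using: for integers n ≥ 1, ∫_0^π sin²(nx) dx = ∫_0^π cos²(nx) dx = π/2; for n ≠ n', ∫_0^π sin(nx)sin(n'x) dx = ∫_0^π cos(nx)cos(n'x) dx = 0; and by product-to-sum, ∫_0^π sin(nx)cos(n'x) dx = ½∫_0^π [sin((n+n')x) + sin((n−n')x)] dx, which is 0 when n+n' is even and 2n/(n²−n'²) when n+n' is odd (it need not vanish on (0, π)).
  u² squared terms: (-1)²·∫sin(x)² dx = 1·π/2 = π/2;  (1)²·∫sin(5x)² dx = 1·π/2 = π/2.
  u² cross terms: 2·(-1)·(1)·∫sin(x)·sin(5x) dx = -2·(0) = 0.
  So ∫_0^π u² dx = π/2 + π/2 + 0 = π.
  (u')² squared terms: (-1)²·∫cos(x)² dx = 1·π/2 = π/2;  (5)²·∫cos(5x)² dx = 25·π/2 = 25*π/2.
  (u')² cross terms: 2·(-1)·(5)·∫cos(x)·cos(5x) dx = -10·(0) = 0.
  So ∫_0^π (u')² dx = π/2 + 25*π/2 + 0 = 13*π.
||u||_{H^1}^2 = (π) + (13*π) = 14*π.


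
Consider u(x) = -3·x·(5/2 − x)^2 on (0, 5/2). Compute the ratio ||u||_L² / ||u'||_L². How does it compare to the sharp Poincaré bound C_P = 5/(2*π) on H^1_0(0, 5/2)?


||u||_L² / ||u'||_L² = 5*sqrt(14)/28 < C_P = 5/(2*π).

u(x) = -3·x·(5/2 − x)^2, so u'(x) = -9*x^2 + 30*x - 75/4.
u(x) = -3·x·(5/2 − x)^2 vanishes at x = 0 and x = 5/2, so u ∈ H^1_0(0, 5/2). Differentiate via the product rule and integrate the resulting polynomials term by term.
  ∫_0^5/2 u² dx = ∫_0^5/2 (9*x^6 - 90*x^5 + 675*x^4/2 - 1125*x^3/2 + 5625*x^2/16) dx. Term by term:
    ∫_0^5/2 9*x^6 dx = 703125/896;  ∫_0^5/2 -90*x^5 dx = -234375/64;  ∫_0^5/2 675*x^4/2 dx = 421875/64;
    ∫_0^5/2 -1125*x^3/2 dx = -703125/128;  ∫_0^5/2 5625*x^2/16 dx = 234375/128.
  Sum: 703125/896 − 234375/64 + 421875/64 − 703125/128 + 234375/128 = 46875/896.
  ∫_0^5/2 (u')² dx = ∫_0^5/2 (81*x^4 - 540*x^3 + 2475*x^2/2 - 1125*x + 5625/16) dx. Term by term:
    ∫_0^5/2 81*x^4 dx = 50625/32;  ∫_0^5/2 -540*x^3 dx = -84375/16;  ∫_0^5/2 2475*x^2/2 dx = 103125/16;
    ∫_0^5/2 -1125*x dx = -28125/8;  ∫_0^5/2 5625/16 dx = 28125/32.
  Sum: 50625/32 − 84375/16 + 103125/16 − 28125/8 + 28125/32 = 1875/16.
∫_0^5/2 u² dx = 46875/896, so ||u||_L² = 125*sqrt(42)/112.
∫_0^5/2 (u')² dx = 1875/16, so ||u'||_L² = 25*sqrt(3)/4.
Ratio ||u||_L² / ||u'||_L² = 5*sqrt(14)/28.
Sharp Poincaré constant on H^1_0(0, 5/2) is C_P = L/π = 5/(2*π), achieved by sin(2*π/5·x).
A polynomial bump cannot attain the sharp Poincaré constant (only the first sine eigenfunction does), so the ratio is strictly less than C_P, consistent with ||u||_L² ≤ C_P ||u'||_L².


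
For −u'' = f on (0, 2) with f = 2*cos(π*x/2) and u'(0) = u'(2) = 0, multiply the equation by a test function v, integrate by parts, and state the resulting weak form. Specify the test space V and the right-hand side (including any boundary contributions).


V = H^1(0, 2) (no boundary constraint on v; u is determined up to an additive constant); weak form: ∫_0^2 u'v' dx = ∫_0^2 (2*cos(π*x/2)) v dx for all v ∈ V.

Multiply both sides by a test function v and integrate from 0 to 2:
  ∫_0^2 −u''(x) v(x) dx = ∫_0^2 f(x) v(x) dx.
Integrate the LHS by parts once:
  ∫_0^2 −u'' v dx = −[u'(x) v(x)]_0^2 + ∫_0^2 u'(x) v'(x) dx.
Thus ∫_0^2 u'(x) v'(x) dx = ∫_0^2 f(x) v(x) dx + [u'(x) v(x)]_0^2.
Choose V so that boundary terms are either known or forced to vanish.
u has homogeneous Neumann: u'(0) = u'(2) = 0. So [u' v]_0^2 = 0·v(2) − 0·v(0) = 0 for any v; take V = H^1(0, 2).
Weak formulation: find u (satisfying any essential BC) such that ∫_0^2 u'(x) v'(x) dx = ∫_0^2 f v dx for all v ∈ V (homogeneous Neumann, so boundary terms vanish).
Substituting f(x) = 2*cos(π*x/2), the right-hand side is ∫_0^2 (2*cos(π*x/2)) v dx.
Compatibility check (pure Neumann): taking v ≡ 1 ∈ V gives 0 = ∫_0^2 f dx + (0) − (0), i.e. ∫_0^2 f dx must equal u'(0) − u'(2) = 0. Indeed ∫_0^2 (2*cos(π*x/2)) dx = 0, so the data are compatible. The solution is then unique only up to an additive constant (fix it e.g. by requiring ∫_0^2 u dx = 0).


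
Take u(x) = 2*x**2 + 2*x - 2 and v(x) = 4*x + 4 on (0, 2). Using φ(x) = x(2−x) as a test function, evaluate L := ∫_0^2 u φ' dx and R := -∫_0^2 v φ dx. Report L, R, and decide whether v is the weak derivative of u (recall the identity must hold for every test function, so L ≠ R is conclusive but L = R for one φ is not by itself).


LHS = -8, RHS = -32/3. No, v is not the weak derivative of u.

u(x) = 2*x**2 + 2*x - 2, classical derivative u'(x) = 4*x + 2.
φ(x) = x(2−x), so φ'(x) = 2 - 2*x.
Note φ(0) = φ(2) = 0, so the boundary term u·φ vanishes.
LHS = ∫_0^2 u(x) φ'(x) dx = ∫_0^2 (-4*x^3 + 8*x - 4) dx. Term by term:
  ∫_0^2 -4*x^3 dx = -16;  ∫_0^2 8*x dx = 16;  ∫_0^2 -4 dx = -8.
Sum: -16 + 16 − 8 = -8.
So LHS = -8.
∫_0^2 v(x) φ(x) dx = ∫_0^2 (-4*x^3 + 4*x^2 + 8*x) dx. Term by term:
  ∫_0^2 -4*x^3 dx = -16;  ∫_0^2 4*x^2 dx = 32/3;  ∫_0^2 8*x dx = 16.
Sum: -16 + 32/3 + 16 = 32/3.
So RHS = -∫_0^2 v(x) φ(x) dx = -32/3.
LHS − RHS = 8/3 ≠ 0, so the identity fails.
(For a valid weak derivative the identity must hold for EVERY test function, in particular this one. The failure shows v is NOT the weak derivative of u.)
Correct weak derivative would be u'(x) = 4*x + 2.


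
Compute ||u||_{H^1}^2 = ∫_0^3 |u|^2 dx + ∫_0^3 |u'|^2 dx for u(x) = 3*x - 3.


||u||_{H^1}^2 = 54

The H^1 norm (squared) on an interval (0, L) is
  ||u||_{H^1}^2 = ∫_0^L u(x)^2 dx + ∫_0^L u'(x)^2 dx.
Compute u'(x) = 3.
Then u(x)^2 = 9*x**2 - 18*x + 9 and u'(x)^2 = 9.
Integrate each monomial from 0 to 3 using ∫_0^3 c·x^n dx = c·3^(n+1)/(n+1):
  ∫_0^3 u(x)^2 dx = ∫_0^3 (9*x^2 - 18*x + 9) dx. Term by term:
    ∫_0^3 9*x^2 dx = 81;  ∫_0^3 -18*x dx = -81;  ∫_0^3 9 dx = 27.
  Sum: 81 − 81 + 27 = 27.
  ∫_0^3 u'(x)^2 dx = ∫_0^3 (9) dx. Term by term:
    ∫_0^3 9 dx = 27.
Adding: ||u||_{H^1}^2 = 27 + 27 = 54.


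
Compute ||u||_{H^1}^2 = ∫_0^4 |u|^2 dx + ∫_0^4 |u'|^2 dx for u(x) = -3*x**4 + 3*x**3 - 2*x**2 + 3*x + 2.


||u||_{H^1}^2 = 38167348/105

The H^1 norm (squared) on an interval (0, L) is
  ||u||_{H^1}^2 = ∫_0^L u(x)^2 dx + ∫_0^L u'(x)^2 dx.
Compute u'(x) = -12*x**3 + 9*x**2 - 4*x + 3.
Then u(x)^2 = 9*x**8 - 18*x**7 + 21*x**6 - 30*x**5 + 10*x**4 + x**2 + 12*x + 4 and u'(x)^2 = 144*x**6 - 216*x**5 + 177*x**4 - 144*x**3 + 70*x**2 - 24*x + 9.
Integrate each monomial from 0 to 4 using ∫_0^4 c·x^n dx = c·4^(n+1)/(n+1):
  ∫_0^4 u(x)^2 dx = ∫_0^4 (9*x^8 - 18*x^7 + 21*x^6 - 30*x^5 + 10*x^4 + x^2 + 12*x + 4) dx. Term by term:
    ∫_0^4 9*x^8 dx = 262144;  ∫_0^4 -18*x^7 dx = -147456;  ∫_0^4 21*x^6 dx = 49152;
    ∫_0^4 -30*x^5 dx = -20480;  ∫_0^4 10*x^4 dx = 2048;  ∫_0^4 x^2 dx = 64/3;
    ∫_0^4 12*x dx = 96;  ∫_0^4 4 dx = 16.
  Sum: 262144 − 147456 + 49152 − 20480 + 2048 + 64/3 + 96 + 16 = 436624/3.
  ∫_0^4 u'(x)^2 dx = ∫_0^4 (144*x^6 - 216*x^5 + 177*x^4 - 144*x^3 + 70*x^2 - 24*x + 9) dx. Term by term:
    ∫_0^4 144*x^6 dx = 2359296/7;  ∫_0^4 -216*x^5 dx = -147456;  ∫_0^4 177*x^4 dx = 181248/5;
    ∫_0^4 -144*x^3 dx = -9216;  ∫_0^4 70*x^2 dx = 4480/3;  ∫_0^4 -24*x dx = -192;
    ∫_0^4 9 dx = 36.
  Sum: 2359296/7 − 147456 + 181248/5 − 9216 + 4480/3 − 192 + 36 = 22885508/105.
Adding: ||u||_{H^1}^2 = 436624/3 + 22885508/105 = 38167348/105.


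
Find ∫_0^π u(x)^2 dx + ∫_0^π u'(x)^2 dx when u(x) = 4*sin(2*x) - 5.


||u||_{H^1(0,π)}^2 = 65*π

u'(x) = 8*cos(2*x).
Expand u² and (u')² and integrate term by term on (0, π), using: for integers n ≥ 1, ∫_0^π sin²(nx) dx = ∫_0^π cos²(nx) dx = π/2; for n ≠ n', ∫_0^π sin(nx)sin(n'x) dx = ∫_0^π cos(nx)cos(n'x) dx = 0; and by product-to-sum, ∫_0^π sin(nx)cos(n'x) dx = ½∫_0^π [sin((n+n')x) + sin((n−n')x)] dx, which is 0 when n+n' is even and 2n/(n²−n'²) when n+n' is odd (it need not vanish on (0, π)). For the constant mode: ∫_0^π 1 dx = π, ∫_0^π cos(nx) dx = 0, ∫_0^π sin(nx) dx = (1−(−1)^n)/n.
  u² squared terms: (-5)²·∫1 dx = 25·π = 25*π;  (4)²·∫sin(2x)² dx = 16·π/2 = 8*π.
  u² cross terms: 2·(-5)·(4)·∫1·sin(2x) dx = -40·(0) = 0.
  So ∫_0^π u² dx = 25*π + 8*π + 0 = 33*π.
  (u')² squared terms: (8)²·∫cos(2x)² dx = 64·π/2 = 32*π.
  So ∫_0^π (u')² dx = 32*π.
||u||_{H^1}^2 = (33*π) + (32*π) = 65*π.


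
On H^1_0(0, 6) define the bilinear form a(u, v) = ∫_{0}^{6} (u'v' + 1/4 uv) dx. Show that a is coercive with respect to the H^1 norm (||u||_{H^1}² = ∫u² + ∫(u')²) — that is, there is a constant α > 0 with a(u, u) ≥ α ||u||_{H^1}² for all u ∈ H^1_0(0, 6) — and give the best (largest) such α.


α = (9 + π^2)/(π^2 + 36)

Coercivity of a(·,·) on H^1_0(0, 6) means a(u, u) ≥ α ||u||_{H^1}² for every u ∈ H^1_0.
The interval has length L = 6, and Poincaré/coercivity depend only on L. Here a(u, u) = ∫(u')² + (1/4)·∫u².
Here 0 < c = 1/4 < 1. The condition a(u,u) ≥ α||u||_{H^1}² reads (1−α)∫(u')² ≥ (α−c)∫u². Any admissible α is ≤ 1 (rapidly oscillating u have ∫u²/∫(u')² → 0), and α = 1 would force 0 ≥ (1−c)∫u², impossible since c < 1; so 1−α > 0. By the sharp Poincaré inequality on H^1_0 of an interval of length L, ∫(u')² ≥ (π/L)²∫u² with equality for the first sine mode sin(π(x−x₀)/L) (x₀ the left endpoint), so the inequality holds for all u iff (1−α)(π/L)² ≥ α − c, i.e. α ≤ ((π/L)² + c)/((π/L)² + 1) = (1 + c(L/π)²)/(1 + (L/π)²). With (π/L)² = π^2/36 and c = 1/4, the largest admissible constant is α = ((π/L)² + c)/((π/L)² + 1).
Simplifying, α = (9 + π^2)/(π^2 + 36).


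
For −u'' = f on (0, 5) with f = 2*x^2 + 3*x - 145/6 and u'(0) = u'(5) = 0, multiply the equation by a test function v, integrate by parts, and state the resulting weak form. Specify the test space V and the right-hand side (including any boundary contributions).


V = H^1(0, 5) (no boundary constraint on v; u is determined up to an additive constant); weak form: ∫_0^5 u'v' dx = ∫_0^5 (2*x^2 + 3*x - 145/6) v dx for all v ∈ V.

Multiply both sides by a test function v and integrate from 0 to 5:
  ∫_0^5 −u''(x) v(x) dx = ∫_0^5 f(x) v(x) dx.
Integrate the LHS by parts once:
  ∫_0^5 −u'' v dx = −[u'(x) v(x)]_0^5 + ∫_0^5 u'(x) v'(x) dx.
Thus ∫_0^5 u'(x) v'(x) dx = ∫_0^5 f(x) v(x) dx + [u'(x) v(x)]_0^5.
Choose V so that boundary terms are either known or forced to vanish.
u has homogeneous Neumann: u'(0) = u'(5) = 0. So [u' v]_0^5 = 0·v(5) − 0·v(0) = 0 for any v; take V = H^1(0, 5).
Weak formulation: find u (satisfying any essential BC) such that ∫_0^5 u'(x) v'(x) dx = ∫_0^5 f v dx for all v ∈ V (homogeneous Neumann, so boundary terms vanish).
Substituting f(x) = 2*x^2 + 3*x - 145/6, the right-hand side is ∫_0^5 (2*x^2 + 3*x - 145/6) v dx.
Compatibility check (pure Neumann): taking v ≡ 1 ∈ V gives 0 = ∫_0^5 f dx + (0) − (0), i.e. ∫_0^5 f dx must equal u'(0) − u'(5) = 0. Indeed ∫_0^5 (2*x^2 + 3*x - 145/6) dx = 0, so the data are compatible. The solution is then unique only up to an additive constant (fix it e.g. by requiring ∫_0^5 u dx = 0).


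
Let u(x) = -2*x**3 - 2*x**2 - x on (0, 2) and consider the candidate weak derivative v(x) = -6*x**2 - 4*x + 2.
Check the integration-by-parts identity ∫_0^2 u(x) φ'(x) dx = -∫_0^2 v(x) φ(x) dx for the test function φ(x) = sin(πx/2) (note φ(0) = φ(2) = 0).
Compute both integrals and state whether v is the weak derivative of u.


LHS = -192/π^3 + 68/π, RHS = -192/π^3 + 56/π. No, v is not the weak derivative of u.

u(x) = -2*x**3 - 2*x**2 - x, classical derivative u'(x) = -6*x**2 - 4*x - 1.
φ(x) = sin(πx/2), so φ'(x) = π*cos(π*x/2)/2.
Note φ(0) = φ(2) = 0, so the boundary term u·φ vanishes.
LHS = ∫_0^2 u(x) φ'(x) dx = ∫_0^2 (-π*x^3*cos(π*x/2) - π*x^2*cos(π*x/2) - π*x*cos(π*x/2)/2) dx. Term by term:
  ∫_0^2 -π*x^2*cos(π*x/2) dx = 16/π;  ∫_0^2 -π*x^3*cos(π*x/2) dx = -192/π^3 + 48/π;  ∫_0^2 -π*x*cos(π*x/2)/2 dx = 4/π.
Sum: 16/π + -192/π^3 + 48/π + 4/π = -192/π^3 + 68/π.
So LHS = -192/π^3 + 68/π.
∫_0^2 v(x) φ(x) dx = ∫_0^2 (-6*x^2*sin(π*x/2) - 4*x*sin(π*x/2) + 2*sin(π*x/2)) dx. Term by term:
  ∫_0^2 2*sin(π*x/2) dx = 8/π;  ∫_0^2 -6*x^2*sin(π*x/2) dx = -48/π + 192/π^3;  ∫_0^2 -4*x*sin(π*x/2) dx = -16/π.
Sum: 8/π + -48/π + 192/π^3 − 16/π = -56/π + 192/π^3.
So RHS = -∫_0^2 v(x) φ(x) dx = -192/π^3 + 56/π.
LHS − RHS = 12/π ≠ 0, so the identity fails.
(For a valid weak derivative the identity must hold for EVERY test function, in particular this one. The failure shows v is NOT the weak derivative of u.)
Correct weak derivative would be u'(x) = -6*x**2 - 4*x - 1.


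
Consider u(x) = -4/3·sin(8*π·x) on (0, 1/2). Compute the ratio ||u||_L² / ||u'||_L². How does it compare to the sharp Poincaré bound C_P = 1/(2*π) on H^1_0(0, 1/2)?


||u||_L² / ||u'||_L² = 1/(8*π) < C_P = 1/(2*π).

u(x) = -4/3·sin(8*π·x), so u'(x) = -32*π*cos(8*π*x)/3.
Writing u(x) = A·sin(kπx/L) with A = -4/3 and k = 4, use ∫_0^L sin²(kπx/L) dx = L/2 and ∫_0^L cos²(kπx/L) dx = L/2.
u² = 16/9·sin²(8*π·x) and (u')² = 1024*π^2/9·cos²(8*π·x), and each of sin², cos² integrates to L/2 = 1/4 over (0, 1/2).
∫_0^1/2 u² dx = 4/9, so ||u||_L² = 2/3.
∫_0^1/2 (u')² dx = 256*π^2/9, so ||u'||_L² = 16*π/3.
Ratio ||u||_L² / ||u'||_L² = 1/(8*π).
Sharp Poincaré constant on H^1_0(0, 1/2) is C_P = L/π = 1/(2*π), achieved by sin(2*π·x).
This is the k = 4 harmonic; the ratio L/(kπ) is strictly less than C_P = L/π, consistent with the sharp inequality ||u||_L² ≤ C_P ||u'||_L².


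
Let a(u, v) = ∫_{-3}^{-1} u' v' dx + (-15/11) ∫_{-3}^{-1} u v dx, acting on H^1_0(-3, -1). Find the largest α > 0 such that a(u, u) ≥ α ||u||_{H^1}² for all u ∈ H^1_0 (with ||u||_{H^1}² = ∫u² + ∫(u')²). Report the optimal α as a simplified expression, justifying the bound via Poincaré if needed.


α = (-60/11 + π^2)/(4 + π^2)

Coercivity of a(·,·) on H^1_0(-3, -1) means a(u, u) ≥ α ||u||_{H^1}² for every u ∈ H^1_0.
The interval has length L = 2, and Poincaré/coercivity depend only on L. Here a(u, u) = ∫(u')² + (-15/11)·∫u².
Here c = -15/11 < 0 with |c| < (π/L)² = π^2/4, so coercivity still holds. The condition a(u,u) ≥ α||u||_{H^1}² reads (1−α)∫(u')² ≥ (α−c)∫u². Any admissible α is ≤ 1 (rapidly oscillating u have ∫u²/∫(u')² → 0), and α = 1 would force 0 ≥ (1−c)∫u², impossible since c < 1; so 1−α > 0. By the sharp Poincaré inequality on H^1_0 of an interval of length L, ∫(u')² ≥ (π/L)²∫u² with equality for the first sine mode sin(π(x−x₀)/L) (x₀ the left endpoint), so the inequality holds for all u iff (1−α)(π/L)² ≥ α − c, i.e. α ≤ ((π/L)² + c)/((π/L)² + 1) = (1 + c(L/π)²)/(1 + (L/π)²). (Direct route, valid since c ≤ 0: Poincaré gives c∫u² ≥ c(L/π)²∫(u')², so a(u,u) ≥ (1 + c(L/π)²)∫(u')², while ||u||_{H^1}² ≤ (1 + (L/π)²)∫(u')²; dividing yields the same α.) With (π/L)² = π^2/4 and c = -15/11, the largest admissible constant is α = ((π/L)² + c)/((π/L)² + 1).
Simplifying, α = (-60/11 + π^2)/(4 + π^2).


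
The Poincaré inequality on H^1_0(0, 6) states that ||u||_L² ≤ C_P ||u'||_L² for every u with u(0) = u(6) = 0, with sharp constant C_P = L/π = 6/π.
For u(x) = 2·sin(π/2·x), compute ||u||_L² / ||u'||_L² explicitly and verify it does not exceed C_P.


||u||_L² / ||u'||_L² = 2/π < C_P = 6/π.

u(x) = 2·sin(π/2·x), so u'(x) = π*cos(π*x/2).
Writing u(x) = A·sin(kπx/L) with A = 2 and k = 3, use ∫_0^L sin²(kπx/L) dx = L/2 and ∫_0^L cos²(kπx/L) dx = L/2.
u² = 4·sin²(π/2·x) and (u')² = π^2·cos²(π/2·x), and each of sin², cos² integrates to L/2 = 3 over (0, 6).
∫_0^6 u² dx = 12, so ||u||_L² = 2*sqrt(3).
∫_0^6 (u')² dx = 3*π^2, so ||u'||_L² = sqrt(3)*π.
Ratio ||u||_L² / ||u'||_L² = 2/π.
Sharp Poincaré constant on H^1_0(0, 6) is C_P = L/π = 6/π, achieved by sin(π/6·x).
This is the k = 3 harmonic; the ratio L/(kπ) is strictly less than C_P = L/π, consistent with the sharp inequality ||u||_L² ≤ C_P ||u'||_L².


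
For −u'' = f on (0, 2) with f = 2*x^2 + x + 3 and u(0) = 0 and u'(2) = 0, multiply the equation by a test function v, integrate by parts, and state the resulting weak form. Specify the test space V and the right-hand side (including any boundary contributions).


V = {v ∈ H^1(0, 2) : v(0) = 0} (test functions vanish at x = 0 where u is specified); weak form: ∫_0^2 u'v' dx = ∫_0^2 (2*x^2 + x + 3) v dx for all v ∈ V.

Multiply both sides by a test function v and integrate from 0 to 2:
  ∫_0^2 −u''(x) v(x) dx = ∫_0^2 f(x) v(x) dx.
Integrate the LHS by parts once:
  ∫_0^2 −u'' v dx = −[u'(x) v(x)]_0^2 + ∫_0^2 u'(x) v'(x) dx.
Thus ∫_0^2 u'(x) v'(x) dx = ∫_0^2 f(x) v(x) dx + [u'(x) v(x)]_0^2.
Choose V so that boundary terms are either known or forced to vanish.
Mixed BC: u(0) = 0 (Dirichlet) and u'(2) = 0 (Neumann). Define V = {v ∈ H^1(0, 2) : v(0) = 0}. Then [u' v]_0^2 = u'(2)·v(2) − u'(0)·0 = 0.
Weak formulation: find u (satisfying any essential BC) such that ∫_0^2 u'(x) v'(x) dx = ∫_0^2 f v dx for all v ∈ V (Dirichlet at 0 absorbed into V; the Neumann datum at x = 2 is zero, so no boundary term remains).
Substituting f(x) = 2*x^2 + x + 3, the right-hand side is ∫_0^2 (2*x^2 + x + 3) v dx.


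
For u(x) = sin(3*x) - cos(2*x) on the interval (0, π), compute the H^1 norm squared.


||u||_{H^1(0,π)}^2 = -12 + 15*π/2

u'(x) = 2*sin(2*x) + 3*cos(3*x).
Expand u² and (u')² and integrate term by term on (0, π), using: for integers n ≥ 1, ∫_0^π sin²(nx) dx = ∫_0^π cos²(nx) dx = π/2; for n ≠ n', ∫_0^π sin(nx)sin(n'x) dx = ∫_0^π cos(nx)cos(n'x) dx = 0; and by product-to-sum, ∫_0^π sin(nx)cos(n'x) dx = ½∫_0^π [sin((n+n')x) + sin((n−n')x)] dx, which is 0 when n+n' is even and 2n/(n²−n'²) when n+n' is odd (it need not vanish on (0, π)).
  u² squared terms: (-1)²·∫cos(2x)² dx = 1·π/2 = π/2;  (1)²·∫sin(3x)² dx = 1·π/2 = π/2.
  u² cross terms: 2·(-1)·(1)·∫cos(2x)·sin(3x) dx = -2·(6/5) = -12/5.
  So ∫_0^π u² dx = π/2 + π/2 − 12/5 = -12/5 + π.
  (u')² squared terms: (2)²·∫sin(2x)² dx = 4·π/2 = 2*π;  (3)²·∫cos(3x)² dx = 9·π/2 = 9*π/2.
  (u')² cross terms: 2·(2)·(3)·∫sin(2x)·cos(3x) dx = 12·(-4/5) = -48/5.
  So ∫_0^π (u')² dx = 2*π + 9*π/2 − 48/5 = -48/5 + 13*π/2.
||u||_{H^1}^2 = (-12/5 + π) + (-48/5 + 13*π/2) = -12 + 15*π/2.


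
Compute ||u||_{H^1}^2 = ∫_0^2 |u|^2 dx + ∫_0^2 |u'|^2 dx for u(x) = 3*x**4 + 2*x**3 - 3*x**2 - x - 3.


||u||_{H^1}^2 = 378568/105

The H^1 norm (squared) on an interval (0, L) is
  ||u||_{H^1}^2 = ∫_0^L u(x)^2 dx + ∫_0^L u'(x)^2 dx.
Compute u'(x) = 12*x**3 + 6*x**2 - 6*x - 1.
Then u(x)^2 = 9*x**8 + 12*x**7 - 14*x**6 - 18*x**5 - 13*x**4 - 6*x**3 + 19*x**2 + 6*x + 9 and u'(x)^2 = 144*x**6 + 144*x**5 - 108*x**4 - 96*x**3 + 24*x**2 + 12*x + 1.
Integrate each monomial from 0 to 2 using ∫_0^2 c·x^n dx = c·2^(n+1)/(n+1):
  ∫_0^2 u(x)^2 dx = ∫_0^2 (9*x^8 + 12*x^7 - 14*x^6 - 18*x^5 - 13*x^4 - 6*x^3 + 19*x^2 + 6*x + 9) dx. Term by term:
    ∫_0^2 9*x^8 dx = 512;  ∫_0^2 12*x^7 dx = 384;  ∫_0^2 -14*x^6 dx = -256;
    ∫_0^2 -18*x^5 dx = -192;  ∫_0^2 -13*x^4 dx = -416/5;  ∫_0^2 -6*x^3 dx = -24;
    ∫_0^2 19*x^2 dx = 152/3;  ∫_0^2 6*x dx = 12;  ∫_0^2 9 dx = 18.
  Sum: 512 + 384 − 256 − 192 − 416/5 − 24 + 152/3 + 12 + 18 = 6322/15.
  ∫_0^2 u'(x)^2 dx = ∫_0^2 (144*x^6 + 144*x^5 - 108*x^4 - 96*x^3 + 24*x^2 + 12*x + 1) dx. Term by term:
    ∫_0^2 144*x^6 dx = 18432/7;  ∫_0^2 144*x^5 dx = 1536;  ∫_0^2 -108*x^4 dx = -3456/5;
    ∫_0^2 -96*x^3 dx = -384;  ∫_0^2 24*x^2 dx = 64;  ∫_0^2 12*x dx = 24;
    ∫_0^2 1 dx = 2.
  Sum: 18432/7 + 1536 − 3456/5 − 384 + 64 + 24 + 2 = 111438/35.
Adding: ||u||_{H^1}^2 = 6322/15 + 111438/35 = 378568/105.


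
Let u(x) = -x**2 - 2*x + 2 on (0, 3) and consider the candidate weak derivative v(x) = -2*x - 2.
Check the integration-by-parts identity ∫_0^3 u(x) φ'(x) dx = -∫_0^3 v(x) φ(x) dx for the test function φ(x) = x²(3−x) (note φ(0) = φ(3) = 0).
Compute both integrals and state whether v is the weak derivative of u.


LHS = 189/5, RHS = 189/5. Yes, v = u' weakly.

u(x) = -x**2 - 2*x + 2, classical derivative u'(x) = -2*x - 2.
φ(x) = x²(3−x), so φ'(x) = 3*x*(2 - x).
Note φ(0) = φ(3) = 0, so the boundary term u·φ vanishes.
LHS = ∫_0^3 u(x) φ'(x) dx = ∫_0^3 (3*x^4 - 18*x^2 + 12*x) dx. Term by term:
  ∫_0^3 3*x^4 dx = 729/5;  ∫_0^3 -18*x^2 dx = -162;  ∫_0^3 12*x dx = 54.
Sum: 729/5 − 162 + 54 = 189/5.
So LHS = 189/5.
∫_0^3 v(x) φ(x) dx = ∫_0^3 (2*x^4 - 4*x^3 - 6*x^2) dx. Term by term:
  ∫_0^3 2*x^4 dx = 486/5;  ∫_0^3 -4*x^3 dx = -81;  ∫_0^3 -6*x^2 dx = -54.
Sum: 486/5 − 81 − 54 = -189/5.
So RHS = -∫_0^3 v(x) φ(x) dx = 189/5.
LHS = RHS, so the identity holds for this test φ.
Moreover u is smooth here and v(x) = u'(x) = -2*x - 2 pointwise, so the identity holds for every test function. Hence v is the weak derivative of u.


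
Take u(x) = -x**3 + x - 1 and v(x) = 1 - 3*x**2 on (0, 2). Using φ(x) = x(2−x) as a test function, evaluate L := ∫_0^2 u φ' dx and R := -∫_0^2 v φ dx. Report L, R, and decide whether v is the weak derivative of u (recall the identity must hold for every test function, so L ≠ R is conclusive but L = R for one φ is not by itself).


LHS = 52/15, RHS = 52/15. Yes, v = u' weakly.

u(x) = -x**3 + x - 1, classical derivative u'(x) = 1 - 3*x**2.
φ(x) = x(2−x), so φ'(x) = 2 - 2*x.
Note φ(0) = φ(2) = 0, so the boundary term u·φ vanishes.
LHS = ∫_0^2 u(x) φ'(x) dx = ∫_0^2 (2*x^4 - 2*x^3 - 2*x^2 + 4*x - 2) dx. Term by term:
  ∫_0^2 2*x^4 dx = 64/5;  ∫_0^2 -2*x^3 dx = -8;  ∫_0^2 -2*x^2 dx = -16/3;
  ∫_0^2 4*x dx = 8;  ∫_0^2 -2 dx = -4.
Sum: 64/5 − 8 − 16/3 + 8 − 4 = 52/15.
So LHS = 52/15.
∫_0^2 v(x) φ(x) dx = ∫_0^2 (3*x^4 - 6*x^3 - x^2 + 2*x) dx. Term by term:
  ∫_0^2 3*x^4 dx = 96/5;  ∫_0^2 -6*x^3 dx = -24;  ∫_0^2 -x^2 dx = -8/3;
  ∫_0^2 2*x dx = 4.
Sum: 96/5 − 24 − 8/3 + 4 = -52/15.
So RHS = -∫_0^2 v(x) φ(x) dx = 52/15.
LHS = RHS, so the identity holds for this test φ.
Moreover u is smooth here and v(x) = u'(x) = 1 - 3*x**2 pointwise, so the identity holds for every test function. Hence v is the weak derivative of u.


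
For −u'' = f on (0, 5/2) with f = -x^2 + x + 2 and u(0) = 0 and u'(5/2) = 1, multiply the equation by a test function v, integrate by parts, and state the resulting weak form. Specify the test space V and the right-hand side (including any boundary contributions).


V = {v ∈ H^1(0, 5/2) : v(0) = 0} (test functions vanish at x = 0 where u is specified); weak form: ∫_0^5/2 u'v' dx = ∫_0^5/2 (-x^2 + x + 2) v dx + v(5/2) for all v ∈ V.

Multiply both sides by a test function v and integrate from 0 to 5/2:
  ∫_0^5/2 −u''(x) v(x) dx = ∫_0^5/2 f(x) v(x) dx.
Integrate the LHS by parts once:
  ∫_0^5/2 −u'' v dx = −[u'(x) v(x)]_0^5/2 + ∫_0^5/2 u'(x) v'(x) dx.
Thus ∫_0^5/2 u'(x) v'(x) dx = ∫_0^5/2 f(x) v(x) dx + [u'(x) v(x)]_0^5/2.
Choose V so that boundary terms are either known or forced to vanish.
Mixed BC: u(0) = 0 (Dirichlet) and u'(5/2) = 1 (Neumann). Define V = {v ∈ H^1(0, 5/2) : v(0) = 0}. Then [u' v]_0^5/2 = u'(5/2)·v(5/2) − u'(0)·0 = v(5/2).
Weak formulation: find u (satisfying any essential BC) such that ∫_0^5/2 u'(x) v'(x) dx = ∫_0^5/2 f v dx + v(5/2) for all v ∈ V (Dirichlet at 0 absorbed into V; Neumann datum at x = 5/2 contributes the boundary term).
Substituting f(x) = -x^2 + x + 2, the right-hand side is ∫_0^5/2 (-x^2 + x + 2) v dx + v(5/2).


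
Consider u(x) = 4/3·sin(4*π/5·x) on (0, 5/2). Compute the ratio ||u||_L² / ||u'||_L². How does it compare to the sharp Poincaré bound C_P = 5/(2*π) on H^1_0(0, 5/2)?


||u||_L² / ||u'||_L² = 5/(4*π) < C_P = 5/(2*π).

u(x) = 4/3·sin(4*π/5·x), so u'(x) = 16*π*cos(4*π*x/5)/15.
Writing u(x) = A·sin(kπx/L) with A = 4/3 and k = 2, use ∫_0^L sin²(kπx/L) dx = L/2 and ∫_0^L cos²(kπx/L) dx = L/2.
u² = 16/9·sin²(4*π/5·x) and (u')² = 256*π^2/225·cos²(4*π/5·x), and each of sin², cos² integrates to L/2 = 5/4 over (0, 5/2).
∫_0^5/2 u² dx = 20/9, so ||u||_L² = 2*sqrt(5)/3.
∫_0^5/2 (u')² dx = 64*π^2/45, so ||u'||_L² = 8*sqrt(5)*π/15.
Ratio ||u||_L² / ||u'||_L² = 5/(4*π).
Sharp Poincaré constant on H^1_0(0, 5/2) is C_P = L/π = 5/(2*π), achieved by sin(2*π/5·x).
This is the k = 2 harmonic; the ratio L/(kπ) is strictly less than C_P = L/π, consistent with the sharp inequality ||u||_L² ≤ C_P ||u'||_L².


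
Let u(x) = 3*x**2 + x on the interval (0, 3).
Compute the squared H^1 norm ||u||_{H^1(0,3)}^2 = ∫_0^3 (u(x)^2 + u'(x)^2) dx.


||u||_{H^1}^2 = 9489/10

The H^1 norm (squared) on an interval (0, L) is
  ||u||_{H^1}^2 = ∫_0^L u(x)^2 dx + ∫_0^L u'(x)^2 dx.
Compute u'(x) = 6*x + 1.
Then u(x)^2 = 9*x**4 + 6*x**3 + x**2 and u'(x)^2 = 36*x**2 + 12*x + 1.
Integrate each monomial from 0 to 3 using ∫_0^3 c·x^n dx = c·3^(n+1)/(n+1):
  ∫_0^3 u(x)^2 dx = ∫_0^3 (9*x^4 + 6*x^3 + x^2) dx. Term by term:
    ∫_0^3 9*x^4 dx = 2187/5;  ∫_0^3 6*x^3 dx = 243/2;  ∫_0^3 x^2 dx = 9.
  Sum: 2187/5 + 243/2 + 9 = 5679/10.
  ∫_0^3 u'(x)^2 dx = ∫_0^3 (36*x^2 + 12*x + 1) dx. Term by term:
    ∫_0^3 36*x^2 dx = 324;  ∫_0^3 12*x dx = 54;  ∫_0^3 1 dx = 3.
  Sum: 324 + 54 + 3 = 381.
Adding: ||u||_{H^1}^2 = 5679/10 + 381 = 9489/10.


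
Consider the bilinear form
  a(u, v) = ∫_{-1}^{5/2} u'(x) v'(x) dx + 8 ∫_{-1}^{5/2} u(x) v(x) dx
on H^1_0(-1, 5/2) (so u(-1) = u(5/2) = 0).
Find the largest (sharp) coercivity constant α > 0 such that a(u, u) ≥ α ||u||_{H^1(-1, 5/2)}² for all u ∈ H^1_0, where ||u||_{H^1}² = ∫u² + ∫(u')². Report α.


α = 1

Coercivity of a(·,·) on H^1_0(-1, 5/2) means a(u, u) ≥ α ||u||_{H^1}² for every u ∈ H^1_0.
The interval has length L = 7/2, and Poincaré/coercivity depend only on L. Here a(u, u) = ∫(u')² + (8)·∫u².
Here c = 8 ≥ 1, so a(u,u) = ∫(u')² + c∫u² ≥ ∫(u')² + ∫u² = ||u||_{H^1}², i.e. α = 1 works. No larger α is possible: a(u,u) ≥ α||u||_{H^1}² means (1−α)∫(u')² ≥ (α−c)∫u², and for the modes u_n = sin(nπ(x−x₀)/L) (x₀ the left endpoint) one has ∫u_n²/∫(u_n')² = (L/(nπ))² → 0, so a(u_n,u_n)/||u_n||_{H^1}² → 1. Hence the optimal constant is α = 1.
Therefore α = 1.


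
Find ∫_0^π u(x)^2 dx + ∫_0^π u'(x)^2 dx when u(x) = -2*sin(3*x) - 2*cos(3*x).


||u||_{H^1(0,π)}^2 = 40*π

u'(x) = 6*sin(3*x) - 6*cos(3*x).
Expand u² and (u')² and integrate term by term on (0, π), using: for integers n ≥ 1, ∫_0^π sin²(nx) dx = ∫_0^π cos²(nx) dx = π/2; for n ≠ n', ∫_0^π sin(nx)sin(n'x) dx = ∫_0^π cos(nx)cos(n'x) dx = 0; and by product-to-sum, ∫_0^π sin(nx)cos(n'x) dx = ½∫_0^π [sin((n+n')x) + sin((n−n')x)] dx, which is 0 when n+n' is even and 2n/(n²−n'²) when n+n' is odd (it need not vanish on (0, π)).
  u² squared terms: (-2)²·∫cos(3x)² dx = 4·π/2 = 2*π;  (-2)²·∫sin(3x)² dx = 4·π/2 = 2*π.
  u² cross terms: 2·(-2)·(-2)·∫cos(3x)·sin(3x) dx = 8·(0) = 0.
  So ∫_0^π u² dx = 2*π + 2*π + 0 = 4*π.
  (u')² squared terms: (-6)²·∫cos(3x)² dx = 36·π/2 = 18*π;  (6)²·∫sin(3x)² dx = 36·π/2 = 18*π.
  (u')² cross terms: 2·(-6)·(6)·∫cos(3x)·sin(3x) dx = -72·(0) = 0.
  So ∫_0^π (u')² dx = 18*π + 18*π + 0 = 36*π.
||u||_{H^1}^2 = (4*π) + (36*π) = 40*π.


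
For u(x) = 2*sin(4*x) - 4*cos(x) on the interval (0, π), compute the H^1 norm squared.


||u||_{H^1(0,π)}^2 = -256/15 + 50*π

u'(x) = 4*sin(x) + 8*cos(4*x).
Expand u² and (u')² and integrate term by term on (0, π), using: for integers n ≥ 1, ∫_0^π sin²(nx) dx = ∫_0^π cos²(nx) dx = π/2; for n ≠ n', ∫_0^π sin(nx)sin(n'x) dx = ∫_0^π cos(nx)cos(n'x) dx = 0; and by product-to-sum, ∫_0^π sin(nx)cos(n'x) dx = ½∫_0^π [sin((n+n')x) + sin((n−n')x)] dx, which is 0 when n+n' is even and 2n/(n²−n'²) when n+n' is odd (it need not vanish on (0, π)).
  u² squared terms: (-4)²·∫cos(x)² dx = 16·π/2 = 8*π;  (2)²·∫sin(4x)² dx = 4·π/2 = 2*π.
  u² cross terms: 2·(-4)·(2)·∫cos(x)·sin(4x) dx = -16·(8/15) = -128/15.
  So ∫_0^π u² dx = 8*π + 2*π − 128/15 = -128/15 + 10*π.
  (u')² squared terms: (4)²·∫sin(x)² dx = 16·π/2 = 8*π;  (8)²·∫cos(4x)² dx = 64·π/2 = 32*π.
  (u')² cross terms: 2·(4)·(8)·∫sin(x)·cos(4x) dx = 64·(-2/15) = -128/15.
  So ∫_0^π (u')² dx = 8*π + 32*π − 128/15 = -128/15 + 40*π.
||u||_{H^1}^2 = (-128/15 + 10*π) + (-128/15 + 40*π) = -256/15 + 50*π.


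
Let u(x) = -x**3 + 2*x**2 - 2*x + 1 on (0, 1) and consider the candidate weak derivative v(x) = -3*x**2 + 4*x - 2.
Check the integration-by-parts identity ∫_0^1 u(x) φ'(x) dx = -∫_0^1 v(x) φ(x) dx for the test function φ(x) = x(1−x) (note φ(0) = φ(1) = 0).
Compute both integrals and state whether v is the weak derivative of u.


LHS = 3/20, RHS = 3/20. Yes, v = u' weakly.

u(x) = -x**3 + 2*x**2 - 2*x + 1, classical derivative u'(x) = -3*x**2 + 4*x - 2.
φ(x) = x(1−x), so φ'(x) = 1 - 2*x.
Note φ(0) = φ(1) = 0, so the boundary term u·φ vanishes.
LHS = ∫_0^1 u(x) φ'(x) dx = ∫_0^1 (2*x^4 - 5*x^3 + 6*x^2 - 4*x + 1) dx. Term by term:
  ∫_0^1 2*x^4 dx = 2/5;  ∫_0^1 -5*x^3 dx = -5/4;  ∫_0^1 6*x^2 dx = 2;
  ∫_0^1 -4*x dx = -2;  ∫_0^1 1 dx = 1.
Sum: 2/5 − 5/4 + 2 − 2 + 1 = 3/20.
So LHS = 3/20.
∫_0^1 v(x) φ(x) dx = ∫_0^1 (3*x^4 - 7*x^3 + 6*x^2 - 2*x) dx. Term by term:
  ∫_0^1 3*x^4 dx = 3/5;  ∫_0^1 -7*x^3 dx = -7/4;  ∫_0^1 6*x^2 dx = 2;
  ∫_0^1 -2*x dx = -1.
Sum: 3/5 − 7/4 + 2 − 1 = -3/20.
So RHS = -∫_0^1 v(x) φ(x) dx = 3/20.
LHS = RHS, so the identity holds for this test φ.
Moreover u is smooth here and v(x) = u'(x) = -3*x**2 + 4*x - 2 pointwise, so the identity holds for every test function. Hence v is the weak derivative of u.


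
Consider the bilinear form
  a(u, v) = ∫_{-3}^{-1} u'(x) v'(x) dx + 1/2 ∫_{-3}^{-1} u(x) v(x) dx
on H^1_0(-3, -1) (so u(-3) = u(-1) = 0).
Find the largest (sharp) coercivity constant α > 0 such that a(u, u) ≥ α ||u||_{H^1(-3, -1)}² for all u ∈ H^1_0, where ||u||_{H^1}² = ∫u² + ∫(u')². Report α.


α = (2 + π^2)/(4 + π^2)

Coercivity of a(·,·) on H^1_0(-3, -1) means a(u, u) ≥ α ||u||_{H^1}² for every u ∈ H^1_0.
The interval has length L = 2, and Poincaré/coercivity depend only on L. Here a(u, u) = ∫(u')² + (1/2)·∫u².
Here 0 < c = 1/2 < 1. The condition a(u,u) ≥ α||u||_{H^1}² reads (1−α)∫(u')² ≥ (α−c)∫u². Any admissible α is ≤ 1 (rapidly oscillating u have ∫u²/∫(u')² → 0), and α = 1 would force 0 ≥ (1−c)∫u², impossible since c < 1; so 1−α > 0. By the sharp Poincaré inequality on H^1_0 of an interval of length L, ∫(u')² ≥ (π/L)²∫u² with equality for the first sine mode sin(π(x−x₀)/L) (x₀ the left endpoint), so the inequality holds for all u iff (1−α)(π/L)² ≥ α − c, i.e. α ≤ ((π/L)² + c)/((π/L)² + 1) = (1 + c(L/π)²)/(1 + (L/π)²). With (π/L)² = π^2/4 and c = 1/2, the largest admissible constant is α = ((π/L)² + c)/((π/L)² + 1).
Simplifying, α = (2 + π^2)/(4 + π^2).


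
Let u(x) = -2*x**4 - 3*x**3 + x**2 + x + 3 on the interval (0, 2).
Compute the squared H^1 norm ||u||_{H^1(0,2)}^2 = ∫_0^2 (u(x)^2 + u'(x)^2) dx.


||u||_{H^1}^2 = 1025872/315

The H^1 norm (squared) on an interval (0, L) is
  ||u||_{H^1}^2 = ∫_0^L u(x)^2 dx + ∫_0^L u'(x)^2 dx.
Compute u'(x) = -8*x**3 - 9*x**2 + 2*x + 1.
Then u(x)^2 = 4*x**8 + 12*x**7 + 5*x**6 - 10*x**5 - 17*x**4 - 16*x**3 + 7*x**2 + 6*x + 9 and u'(x)^2 = 64*x**6 + 144*x**5 + 49*x**4 - 52*x**3 - 14*x**2 + 4*x + 1.
Integrate each monomial from 0 to 2 using ∫_0^2 c·x^n dx = c·2^(n+1)/(n+1):
  ∫_0^2 u(x)^2 dx = ∫_0^2 (4*x^8 + 12*x^7 + 5*x^6 - 10*x^5 - 17*x^4 - 16*x^3 + 7*x^2 + 6*x + 9) dx. Term by term:
    ∫_0^2 4*x^8 dx = 2048/9;  ∫_0^2 12*x^7 dx = 384;  ∫_0^2 5*x^6 dx = 640/7;
    ∫_0^2 -10*x^5 dx = -320/3;  ∫_0^2 -17*x^4 dx = -544/5;  ∫_0^2 -16*x^3 dx = -64;
    ∫_0^2 7*x^2 dx = 56/3;  ∫_0^2 6*x dx = 12;  ∫_0^2 9 dx = 18.
  Sum: 2048/9 + 384 + 640/7 − 320/3 − 544/5 − 64 + 56/3 + 12 + 18 = 148738/315.
  ∫_0^2 u'(x)^2 dx = ∫_0^2 (64*x^6 + 144*x^5 + 49*x^4 - 52*x^3 - 14*x^2 + 4*x + 1) dx. Term by term:
    ∫_0^2 64*x^6 dx = 8192/7;  ∫_0^2 144*x^5 dx = 1536;  ∫_0^2 49*x^4 dx = 1568/5;
    ∫_0^2 -52*x^3 dx = -208;  ∫_0^2 -14*x^2 dx = -112/3;  ∫_0^2 4*x dx = 8;
    ∫_0^2 1 dx = 2.
  Sum: 8192/7 + 1536 + 1568/5 − 208 − 112/3 + 8 + 2 = 292378/105.
Adding: ||u||_{H^1}^2 = 148738/315 + 292378/105 = 1025872/315.


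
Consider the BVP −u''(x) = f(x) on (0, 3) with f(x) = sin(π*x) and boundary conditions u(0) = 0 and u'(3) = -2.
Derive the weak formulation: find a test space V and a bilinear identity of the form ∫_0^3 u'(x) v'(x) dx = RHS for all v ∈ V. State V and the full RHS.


V = {v ∈ H^1(0, 3) : v(0) = 0} (test functions vanish at x = 0 where u is specified); weak form: ∫_0^3 u'v' dx = ∫_0^3 (sin(π*x)) v dx − 2·v(3) for all v ∈ V.

Multiply both sides by a test function v and integrate from 0 to 3:
  ∫_0^3 −u''(x) v(x) dx = ∫_0^3 f(x) v(x) dx.
Integrate the LHS by parts once:
  ∫_0^3 −u'' v dx = −[u'(x) v(x)]_0^3 + ∫_0^3 u'(x) v'(x) dx.
Thus ∫_0^3 u'(x) v'(x) dx = ∫_0^3 f(x) v(x) dx + [u'(x) v(x)]_0^3.
Choose V so that boundary terms are either known or forced to vanish.
Mixed BC: u(0) = 0 (Dirichlet) and u'(3) = -2 (Neumann). Define V = {v ∈ H^1(0, 3) : v(0) = 0}. Then [u' v]_0^3 = u'(3)·v(3) − u'(0)·0 = − 2·v(3).
Weak formulation: find u (satisfying any essential BC) such that ∫_0^3 u'(x) v'(x) dx = ∫_0^3 f v dx − 2·v(3) for all v ∈ V (Dirichlet at 0 absorbed into V; Neumann datum at x = 3 contributes the boundary term).
Substituting f(x) = sin(π*x), the right-hand side is ∫_0^3 (sin(π*x)) v dx − 2·v(3).


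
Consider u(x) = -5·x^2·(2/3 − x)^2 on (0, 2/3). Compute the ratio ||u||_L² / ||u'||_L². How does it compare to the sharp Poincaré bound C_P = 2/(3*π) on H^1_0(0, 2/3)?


||u||_L² / ||u'||_L² = sqrt(3)/9 < C_P = 2/(3*π).

u(x) = -5·x^2·(2/3 − x)^2, so u'(x) = 20*x*(-9*x^2 + 9*x - 2)/9.
u(x) = -5·x^2·(2/3 − x)^2 vanishes at x = 0 and x = 2/3, so u ∈ H^1_0(0, 2/3). Differentiate via the product rule and integrate the resulting polynomials term by term.
  ∫_0^2/3 u² dx = ∫_0^2/3 (25*x^8 - 200*x^7/3 + 200*x^6/3 - 800*x^5/27 + 400*x^4/81) dx. Term by term:
    ∫_0^2/3 25*x^8 dx = 12800/177147;  ∫_0^2/3 -200*x^7/3 dx = -6400/19683;  ∫_0^2/3 200*x^6/3 dx = 25600/45927;
    ∫_0^2/3 -800*x^5/27 dx = -25600/59049;  ∫_0^2/3 400*x^4/81 dx = 2560/19683.
  Sum: 12800/177147 − 6400/19683 + 25600/45927 − 25600/59049 + 2560/19683 = 1280/1240029.
  ∫_0^2/3 (u')² dx = ∫_0^2/3 (400*x^6 - 800*x^5 + 5200*x^4/9 - 1600*x^3/9 + 1600*x^2/81) dx. Term by term:
    ∫_0^2/3 400*x^6 dx = 51200/15309;  ∫_0^2/3 -800*x^5 dx = -25600/2187;  ∫_0^2/3 5200*x^4/9 dx = 33280/2187;
    ∫_0^2/3 -1600*x^3/9 dx = -6400/729;  ∫_0^2/3 1600*x^2/81 dx = 12800/6561.
  Sum: 51200/15309 − 25600/2187 + 33280/2187 − 6400/729 + 12800/6561 = 1280/45927.
∫_0^2/3 u² dx = 1280/1240029, so ||u||_L² = 16*sqrt(105)/5103.
∫_0^2/3 (u')² dx = 1280/45927, so ||u'||_L² = 16*sqrt(35)/567.
Ratio ||u||_L² / ||u'||_L² = sqrt(3)/9.
Sharp Poincaré constant on H^1_0(0, 2/3) is C_P = L/π = 2/(3*π), achieved by sin(3*π/2·x).
A polynomial bump cannot attain the sharp Poincaré constant (only the first sine eigenfunction does), so the ratio is strictly less than C_P, consistent with ||u||_L² ≤ C_P ||u'||_L².


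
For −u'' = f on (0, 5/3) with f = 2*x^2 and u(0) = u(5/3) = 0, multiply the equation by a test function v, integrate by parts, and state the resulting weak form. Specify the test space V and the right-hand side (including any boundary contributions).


V = H^1_0(0, 5/3) (so v(0) = v(5/3) = 0); weak form: ∫_0^5/3 u'v' dx = ∫_0^5/3 (2*x^2) v dx for all v ∈ V.

Multiply both sides by a test function v and integrate from 0 to 5/3:
  ∫_0^5/3 −u''(x) v(x) dx = ∫_0^5/3 f(x) v(x) dx.
Integrate the LHS by parts once:
  ∫_0^5/3 −u'' v dx = −[u'(x) v(x)]_0^5/3 + ∫_0^5/3 u'(x) v'(x) dx.
Thus ∫_0^5/3 u'(x) v'(x) dx = ∫_0^5/3 f(x) v(x) dx + [u'(x) v(x)]_0^5/3.
Choose V so that boundary terms are either known or forced to vanish.
u is Dirichlet: u(0) = u(5/3) = 0. Let V = H^1_0(0, 5/3); then v(0) = v(5/3) = 0, and [u' v]_0^5/3 = 0.
Weak formulation: find u (satisfying any essential BC) such that ∫_0^5/3 u'(x) v'(x) dx = ∫_0^5/3 f v dx for all v ∈ V.
Substituting f(x) = 2*x^2, the right-hand side is ∫_0^5/3 (2*x^2) v dx.


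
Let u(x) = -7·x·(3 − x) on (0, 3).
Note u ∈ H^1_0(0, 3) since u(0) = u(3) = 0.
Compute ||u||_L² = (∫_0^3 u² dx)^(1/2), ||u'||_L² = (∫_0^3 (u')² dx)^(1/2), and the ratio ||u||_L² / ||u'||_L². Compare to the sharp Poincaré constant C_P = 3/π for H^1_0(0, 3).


||u||_L² / ||u'||_L² = 3*sqrt(10)/10 < C_P = 3/π.

u(x) = -7·x·(3 − x), so u'(x) = 14*x - 21.
u(x) = -7·x·(3 − x) vanishes at x = 0 and x = 3, so u ∈ H^1_0(0, 3). Differentiate via the product rule and integrate the resulting polynomials term by term.
  ∫_0^3 u² dx = ∫_0^3 (49*x^4 - 294*x^3 + 441*x^2) dx. Term by term:
    ∫_0^3 49*x^4 dx = 11907/5;  ∫_0^3 -294*x^3 dx = -11907/2;  ∫_0^3 441*x^2 dx = 3969.
  Sum: 11907/5 − 11907/2 + 3969 = 3969/10.
  ∫_0^3 (u')² dx = ∫_0^3 (196*x^2 - 588*x + 441) dx. Term by term:
    ∫_0^3 196*x^2 dx = 1764;  ∫_0^3 -588*x dx = -2646;  ∫_0^3 441 dx = 1323.
  Sum: 1764 − 2646 + 1323 = 441.
∫_0^3 u² dx = 3969/10, so ||u||_L² = 63*sqrt(10)/10.
∫_0^3 (u')² dx = 441, so ||u'||_L² = 21.
Ratio ||u||_L² / ||u'||_L² = 3*sqrt(10)/10.
Sharp Poincaré constant on H^1_0(0, 3) is C_P = L/π = 3/π, achieved by sin(π/3·x).
A polynomial bump cannot attain the sharp Poincaré constant (only the first sine eigenfunction does), so the ratio is strictly less than C_P, consistent with ||u||_L² ≤ C_P ||u'||_L².


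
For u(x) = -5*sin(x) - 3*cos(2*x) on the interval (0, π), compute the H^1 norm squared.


||u||_{H^1(0,π)}^2 = -100 + 95*π/2

u'(x) = 6*sin(2*x) - 5*cos(x).
Expand u² and (u')² and integrate term by term on (0, π), using: for integers n ≥ 1, ∫_0^π sin²(nx) dx = ∫_0^π cos²(nx) dx = π/2; for n ≠ n', ∫_0^π sin(nx)sin(n'x) dx = ∫_0^π cos(nx)cos(n'x) dx = 0; and by product-to-sum, ∫_0^π sin(nx)cos(n'x) dx = ½∫_0^π [sin((n+n')x) + sin((n−n')x)] dx, which is 0 when n+n' is even and 2n/(n²−n'²) when n+n' is odd (it need not vanish on (0, π)).
  u² squared terms: (-5)²·∫sin(x)² dx = 25·π/2 = 25*π/2;  (-3)²·∫cos(2x)² dx = 9·π/2 = 9*π/2.
  u² cross terms: 2·(-5)·(-3)·∫sin(x)·cos(2x) dx = 30·(-2/3) = -20.
  So ∫_0^π u² dx = 25*π/2 + 9*π/2 − 20 = -20 + 17*π.
  (u')² squared terms: (-5)²·∫cos(x)² dx = 25·π/2 = 25*π/2;  (6)²·∫sin(2x)² dx = 36·π/2 = 18*π.
  (u')² cross terms: 2·(-5)·(6)·∫cos(x)·sin(2x) dx = -60·(4/3) = -80.
  So ∫_0^π (u')² dx = 25*π/2 + 18*π − 80 = -80 + 61*π/2.
||u||_{H^1}^2 = (-20 + 17*π) + (-80 + 61*π/2) = -100 + 95*π/2.
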